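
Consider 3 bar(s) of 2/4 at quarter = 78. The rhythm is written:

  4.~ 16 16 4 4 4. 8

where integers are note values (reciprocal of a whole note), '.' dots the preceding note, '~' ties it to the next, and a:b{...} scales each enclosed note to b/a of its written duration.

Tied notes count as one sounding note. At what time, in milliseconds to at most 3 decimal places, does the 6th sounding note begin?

1. 0.0ms @ 0 + 1346.154ms (7/4)
2. 1346.154ms @ 7/4 + 192.308ms (1/4)
3. 1538.462ms @ 2 + 769.231ms (1)
4. 2307.692ms @ 3 + 769.231ms (1)
5. 3076.923ms @ 4 + 1153.846ms (3/2)
6. 4230.769ms @ 11/2 + 384.615ms (1/2)

note 6 onset = 11/2b = 4230.769ms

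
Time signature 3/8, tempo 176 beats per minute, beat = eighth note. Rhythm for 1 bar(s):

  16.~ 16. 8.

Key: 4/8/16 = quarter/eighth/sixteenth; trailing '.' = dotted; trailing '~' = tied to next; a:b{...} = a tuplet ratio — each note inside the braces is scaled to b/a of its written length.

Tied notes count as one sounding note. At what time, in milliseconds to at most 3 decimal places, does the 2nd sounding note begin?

note 2 onset = 3/2b = 511.364ms

1. 0.0ms @ 0 + 511.364ms (3/2)
2. 511.364ms @ 3/2 + 511.364ms (3/2)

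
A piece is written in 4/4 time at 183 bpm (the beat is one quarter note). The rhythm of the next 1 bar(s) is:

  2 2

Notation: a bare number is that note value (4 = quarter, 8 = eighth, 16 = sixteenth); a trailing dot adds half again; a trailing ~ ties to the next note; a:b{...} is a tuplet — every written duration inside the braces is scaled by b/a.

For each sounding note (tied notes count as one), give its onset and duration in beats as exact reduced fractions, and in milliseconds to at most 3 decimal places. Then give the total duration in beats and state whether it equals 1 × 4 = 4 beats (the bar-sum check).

1) 0.0ms=0b +655.738ms=2b
2) 655.738ms=2b +655.738ms=2b
Σ=4b of 4 (183bpm 4/4) — PASS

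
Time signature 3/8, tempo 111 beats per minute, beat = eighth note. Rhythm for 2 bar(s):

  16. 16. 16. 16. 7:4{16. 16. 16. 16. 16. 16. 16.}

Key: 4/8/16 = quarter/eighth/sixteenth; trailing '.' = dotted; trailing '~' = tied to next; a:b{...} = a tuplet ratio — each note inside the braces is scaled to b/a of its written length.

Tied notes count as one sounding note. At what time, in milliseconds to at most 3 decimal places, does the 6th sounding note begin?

1. 0.0ms @ 0 + 405.405ms (3/4)
2. 405.405ms @ 3/4 + 405.405ms (3/4)
3. 810.811ms @ 3/2 + 405.405ms (3/4)
4. 1216.216ms @ 9/4 + 405.405ms (3/4)
5. 1621.622ms @ 3 + 231.66ms (3/7)
6. 1853.282ms @ 24/7 + 231.66ms (3/7)
7. 2084.942ms @ 27/7 + 231.66ms (3/7)
8. 2316.602ms @ 30/7 + 231.66ms (3/7)
9. 2548.263ms @ 33/7 + 231.66ms (3/7)
10. 2779.923ms @ 36/7 + 231.66ms (3/7)
11. 3011.583ms @ 39/7 + 231.66ms (3/7)

note 6 onset = 24/7b = 1853.282ms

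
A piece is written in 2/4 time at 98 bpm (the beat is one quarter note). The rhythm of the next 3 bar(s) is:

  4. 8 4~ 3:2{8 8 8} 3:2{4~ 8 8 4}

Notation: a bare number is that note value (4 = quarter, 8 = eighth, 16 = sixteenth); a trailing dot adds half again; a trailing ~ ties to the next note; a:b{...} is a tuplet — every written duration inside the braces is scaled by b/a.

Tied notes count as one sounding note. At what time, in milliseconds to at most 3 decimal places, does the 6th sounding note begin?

note 6 onset = 4b = 2448.98ms

1. 0.0ms @ 0 + 918.367ms (3/2)
2. 918.367ms @ 3/2 + 306.122ms (1/2)
3. 1224.49ms @ 2 + 816.327ms (4/3)
4. 2040.816ms @ 10/3 + 204.082ms (1/3)
5. 2244.898ms @ 11/3 + 204.082ms (1/3)
6. 2448.98ms @ 4 + 612.245ms (1)
7. 3061.224ms @ 5 + 204.082ms (1/3)
8. 3265.306ms @ 16/3 + 408.163ms (2/3)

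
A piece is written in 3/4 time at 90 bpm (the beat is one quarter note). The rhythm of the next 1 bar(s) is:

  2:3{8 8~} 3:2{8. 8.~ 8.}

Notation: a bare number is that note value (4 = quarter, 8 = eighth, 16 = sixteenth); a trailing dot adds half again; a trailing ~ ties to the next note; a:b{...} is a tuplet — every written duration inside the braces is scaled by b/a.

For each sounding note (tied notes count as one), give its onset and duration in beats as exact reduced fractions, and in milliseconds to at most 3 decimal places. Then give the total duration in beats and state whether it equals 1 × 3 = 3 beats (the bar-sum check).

1) 0.0ms=0b +500.0ms=3/4b
2) 500.0ms=3/4b +833.333ms=5/4b
3) 1333.333ms=2b +666.667ms=1b
Σ=3b of 3 (90bpm 3/4) — PASS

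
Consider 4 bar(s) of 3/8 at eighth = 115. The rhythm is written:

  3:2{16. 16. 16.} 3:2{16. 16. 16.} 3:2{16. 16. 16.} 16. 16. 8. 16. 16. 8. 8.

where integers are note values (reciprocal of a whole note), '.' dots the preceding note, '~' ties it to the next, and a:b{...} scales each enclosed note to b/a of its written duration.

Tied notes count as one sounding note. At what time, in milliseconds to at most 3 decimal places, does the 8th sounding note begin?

1. 0.0ms @ 0 + 260.87ms (1/2)
2. 260.87ms @ 1/2 + 260.87ms (1/2)
3. 521.739ms @ 1 + 260.87ms (1/2)
4. 782.609ms @ 3/2 + 260.87ms (1/2)
5. 1043.478ms @ 2 + 260.87ms (1/2)
6. 1304.348ms @ 5/2 + 260.87ms (1/2)
7. 1565.217ms @ 3 + 260.87ms (1/2)
8. 1826.087ms @ 7/2 + 260.87ms (1/2)
9. 2086.957ms @ 4 + 260.87ms (1/2)
10. 2347.826ms @ 9/2 + 391.304ms (3/4)
11. 2739.13ms @ 21/4 + 391.304ms (3/4)
12. 3130.435ms @ 6 + 782.609ms (3/2)
13. 3913.043ms @ 15/2 + 391.304ms (3/4)
14. 4304.348ms @ 33/4 + 391.304ms (3/4)
15. 4695.652ms @ 9 + 782.609ms (3/2)
16. 5478.261ms @ 21/2 + 782.609ms (3/2)

note 8 onset = 7/2b = 1826.087ms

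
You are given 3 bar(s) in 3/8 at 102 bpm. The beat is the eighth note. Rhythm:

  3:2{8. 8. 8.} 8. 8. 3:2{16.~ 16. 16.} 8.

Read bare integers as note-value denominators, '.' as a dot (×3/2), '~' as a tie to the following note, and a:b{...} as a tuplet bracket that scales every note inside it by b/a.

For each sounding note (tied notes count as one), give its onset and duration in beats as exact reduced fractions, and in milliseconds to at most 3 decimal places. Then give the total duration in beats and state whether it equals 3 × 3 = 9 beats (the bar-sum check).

1) 0.0ms=0b +588.235ms=1b
2) 588.235ms=1b +588.235ms=1b
3) 1176.471ms=2b +588.235ms=1b
4) 1764.706ms=3b +882.353ms=3/2b
5) 2647.059ms=9/2b +882.353ms=3/2b
6) 3529.412ms=6b +588.235ms=1b
7) 4117.647ms=7b +294.118ms=1/2b
8) 4411.765ms=15/2b +882.353ms=3/2b
Σ=9b of 9 (102bpm 3/8) — PASS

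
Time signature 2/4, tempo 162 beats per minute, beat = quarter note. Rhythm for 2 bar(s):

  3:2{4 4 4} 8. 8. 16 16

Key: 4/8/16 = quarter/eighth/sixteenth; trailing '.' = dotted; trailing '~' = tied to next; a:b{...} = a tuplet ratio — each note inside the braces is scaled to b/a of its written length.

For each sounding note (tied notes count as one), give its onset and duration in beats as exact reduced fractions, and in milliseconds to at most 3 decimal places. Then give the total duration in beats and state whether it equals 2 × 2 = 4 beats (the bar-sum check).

1) 0.0ms=0b +246.914ms=2/3b
2) 246.914ms=2/3b +246.914ms=2/3b
3) 493.827ms=4/3b +246.914ms=2/3b
4) 740.741ms=2b +277.778ms=3/4b
5) 1018.519ms=11/4b +277.778ms=3/4b
6) 1296.296ms=7/2b +92.593ms=1/4b
7) 1388.889ms=15/4b +92.593ms=1/4b
Σ=4b of 4 (162bpm 2/4) — PASS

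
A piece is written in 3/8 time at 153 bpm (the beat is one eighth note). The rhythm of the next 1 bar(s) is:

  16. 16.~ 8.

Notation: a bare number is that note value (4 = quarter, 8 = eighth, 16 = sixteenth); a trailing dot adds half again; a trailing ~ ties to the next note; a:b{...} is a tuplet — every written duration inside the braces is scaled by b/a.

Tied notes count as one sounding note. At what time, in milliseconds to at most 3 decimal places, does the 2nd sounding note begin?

note 2 onset = 3/4b = 294.118ms

1. 0.0ms @ 0 + 294.118ms (3/4)
2. 294.118ms @ 3/4 + 882.353ms (9/4)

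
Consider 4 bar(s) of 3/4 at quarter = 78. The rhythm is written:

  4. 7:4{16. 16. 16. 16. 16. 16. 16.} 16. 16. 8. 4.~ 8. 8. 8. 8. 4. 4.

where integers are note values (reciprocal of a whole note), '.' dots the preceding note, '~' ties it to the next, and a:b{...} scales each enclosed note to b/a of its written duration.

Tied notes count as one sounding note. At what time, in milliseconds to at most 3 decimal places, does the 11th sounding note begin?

note 11 onset = 15/4b = 2884.615ms

1. 0.0ms @ 0 + 1153.846ms (3/2)
2. 1153.846ms @ 3/2 + 164.835ms (3/14)
3. 1318.681ms @ 12/7 + 164.835ms (3/14)
4. 1483.516ms @ 27/14 + 164.835ms (3/14)
5. 1648.352ms @ 15/7 + 164.835ms (3/14)
6. 1813.187ms @ 33/14 + 164.835ms (3/14)
7. 1978.022ms @ 18/7 + 164.835ms (3/14)
8. 2142.857ms @ 39/14 + 164.835ms (3/14)
9. 2307.692ms @ 3 + 288.462ms (3/8)
10. 2596.154ms @ 27/8 + 288.462ms (3/8)
11. 2884.615ms @ 15/4 + 576.923ms (3/4)
12. 3461.538ms @ 9/2 + 1730.769ms (9/4)
13. 5192.308ms @ 27/4 + 576.923ms (3/4)
14. 5769.231ms @ 15/2 + 576.923ms (3/4)
15. 6346.154ms @ 33/4 + 576.923ms (3/4)
16. 6923.077ms @ 9 + 1153.846ms (3/2)
17. 8076.923ms @ 21/2 + 1153.846ms (3/2)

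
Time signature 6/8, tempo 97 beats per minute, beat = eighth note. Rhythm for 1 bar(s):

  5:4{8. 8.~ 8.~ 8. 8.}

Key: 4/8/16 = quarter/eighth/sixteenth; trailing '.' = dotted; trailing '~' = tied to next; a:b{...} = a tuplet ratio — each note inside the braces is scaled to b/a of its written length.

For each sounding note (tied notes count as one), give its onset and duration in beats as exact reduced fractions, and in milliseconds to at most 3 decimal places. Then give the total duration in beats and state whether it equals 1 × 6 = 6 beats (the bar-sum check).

1) 0.0ms=0b +742.268ms=6/5b
2) 742.268ms=6/5b +2226.804ms=18/5b
3) 2969.072ms=24/5b +742.268ms=6/5b
Σ=6b of 6 (97bpm 6/8) — PASS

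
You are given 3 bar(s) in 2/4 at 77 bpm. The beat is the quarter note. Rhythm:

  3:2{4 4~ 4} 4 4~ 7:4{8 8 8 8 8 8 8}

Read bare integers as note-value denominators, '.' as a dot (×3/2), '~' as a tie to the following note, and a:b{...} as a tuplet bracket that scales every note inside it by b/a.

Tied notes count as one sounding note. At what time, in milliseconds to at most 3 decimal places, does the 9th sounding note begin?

1. 0.0ms @ 0 + 519.481ms (2/3)
2. 519.481ms @ 2/3 + 1038.961ms (4/3)
3. 1558.442ms @ 2 + 779.221ms (1)
4. 2337.662ms @ 3 + 1001.855ms (9/7)
5. 3339.518ms @ 30/7 + 222.635ms (2/7)
6. 3562.152ms @ 32/7 + 222.635ms (2/7)
7. 3784.787ms @ 34/7 + 222.635ms (2/7)
8. 4007.421ms @ 36/7 + 222.635ms (2/7)
9. 4230.056ms @ 38/7 + 222.635ms (2/7)
10. 4452.69ms @ 40/7 + 222.635ms (2/7)

note 9 onset = 38/7b = 4230.056ms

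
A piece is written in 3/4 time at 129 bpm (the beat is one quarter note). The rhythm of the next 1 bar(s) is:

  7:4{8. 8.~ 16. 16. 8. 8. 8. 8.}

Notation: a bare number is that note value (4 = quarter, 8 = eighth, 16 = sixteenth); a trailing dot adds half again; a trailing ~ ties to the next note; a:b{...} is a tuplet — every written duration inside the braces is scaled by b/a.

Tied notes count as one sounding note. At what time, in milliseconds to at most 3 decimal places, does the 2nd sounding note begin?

1. 0.0ms @ 0 + 199.336ms (3/7)
2. 199.336ms @ 3/7 + 299.003ms (9/14)
3. 498.339ms @ 15/14 + 99.668ms (3/14)
4. 598.007ms @ 9/7 + 199.336ms (3/7)
5. 797.342ms @ 12/7 + 199.336ms (3/7)
6. 996.678ms @ 15/7 + 199.336ms (3/7)
7. 1196.013ms @ 18/7 + 199.336ms (3/7)

note 2 onset = 3/7b = 199.336ms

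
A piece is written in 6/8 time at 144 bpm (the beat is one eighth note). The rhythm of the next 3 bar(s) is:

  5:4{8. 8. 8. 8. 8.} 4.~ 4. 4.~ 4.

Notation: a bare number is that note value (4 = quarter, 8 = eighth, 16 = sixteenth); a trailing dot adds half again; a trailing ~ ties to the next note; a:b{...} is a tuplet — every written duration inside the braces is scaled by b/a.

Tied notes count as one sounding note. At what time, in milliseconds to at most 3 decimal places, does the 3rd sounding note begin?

1. 0.0ms @ 0 + 500.0ms (6/5)
2. 500.0ms @ 6/5 + 500.0ms (6/5)
3. 1000.0ms @ 12/5 + 500.0ms (6/5)
4. 1500.0ms @ 18/5 + 500.0ms (6/5)
5. 2000.0ms @ 24/5 + 500.0ms (6/5)
6. 2500.0ms @ 6 + 2500.0ms (6)
7. 5000.0ms @ 12 + 2500.0ms (6)

note 3 onset = 12/5b = 1000.0ms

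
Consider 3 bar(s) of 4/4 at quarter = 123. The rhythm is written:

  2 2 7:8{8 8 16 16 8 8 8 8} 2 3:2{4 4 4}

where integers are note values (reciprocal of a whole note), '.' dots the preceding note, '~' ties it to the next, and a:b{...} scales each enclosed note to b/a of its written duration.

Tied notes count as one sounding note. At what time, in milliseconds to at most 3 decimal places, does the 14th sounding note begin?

1. 0.0ms @ 0 + 975.61ms (2)
2. 975.61ms @ 2 + 975.61ms (2)
3. 1951.22ms @ 4 + 278.746ms (4/7)
4. 2229.965ms @ 32/7 + 278.746ms (4/7)
5. 2508.711ms @ 36/7 + 139.373ms (2/7)
6. 2648.084ms @ 38/7 + 139.373ms (2/7)
7. 2787.456ms @ 40/7 + 278.746ms (4/7)
8. 3066.202ms @ 44/7 + 278.746ms (4/7)
9. 3344.948ms @ 48/7 + 278.746ms (4/7)
10. 3623.693ms @ 52/7 + 278.746ms (4/7)
11. 3902.439ms @ 8 + 975.61ms (2)
12. 4878.049ms @ 10 + 325.203ms (2/3)
13. 5203.252ms @ 32/3 + 325.203ms (2/3)
14. 5528.455ms @ 34/3 + 325.203ms (2/3)

note 14 onset = 34/3b = 5528.455ms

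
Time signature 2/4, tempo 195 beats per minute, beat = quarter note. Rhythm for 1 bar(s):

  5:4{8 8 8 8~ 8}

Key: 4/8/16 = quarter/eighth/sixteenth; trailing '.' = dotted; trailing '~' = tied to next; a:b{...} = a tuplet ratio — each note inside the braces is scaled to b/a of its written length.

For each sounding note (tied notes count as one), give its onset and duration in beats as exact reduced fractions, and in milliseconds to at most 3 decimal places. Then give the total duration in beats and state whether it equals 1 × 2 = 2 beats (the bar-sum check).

1) 0.0ms=0b +123.077ms=2/5b
2) 123.077ms=2/5b +123.077ms=2/5b
3) 246.154ms=4/5b +123.077ms=2/5b
4) 369.231ms=6/5b +246.154ms=4/5b
Σ=2b of 2 (195bpm 2/4) — PASS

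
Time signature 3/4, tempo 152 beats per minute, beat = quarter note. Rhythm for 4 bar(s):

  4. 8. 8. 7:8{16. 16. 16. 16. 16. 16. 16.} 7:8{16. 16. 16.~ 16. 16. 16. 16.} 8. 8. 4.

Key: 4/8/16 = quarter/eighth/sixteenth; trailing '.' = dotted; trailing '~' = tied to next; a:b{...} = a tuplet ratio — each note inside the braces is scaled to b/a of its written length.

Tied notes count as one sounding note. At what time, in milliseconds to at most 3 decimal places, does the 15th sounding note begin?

note 15 onset = 57/7b = 3214.286ms

1. 0.0ms @ 0 + 592.105ms (3/2)
2. 592.105ms @ 3/2 + 296.053ms (3/4)
3. 888.158ms @ 9/4 + 296.053ms (3/4)
4. 1184.211ms @ 3 + 169.173ms (3/7)
5. 1353.383ms @ 24/7 + 169.173ms (3/7)
6. 1522.556ms @ 27/7 + 169.173ms (3/7)
7. 1691.729ms @ 30/7 + 169.173ms (3/7)
8. 1860.902ms @ 33/7 + 169.173ms (3/7)
9. 2030.075ms @ 36/7 + 169.173ms (3/7)
10. 2199.248ms @ 39/7 + 169.173ms (3/7)
11. 2368.421ms @ 6 + 169.173ms (3/7)
12. 2537.594ms @ 45/7 + 169.173ms (3/7)
13. 2706.767ms @ 48/7 + 338.346ms (6/7)
14. 3045.113ms @ 54/7 + 169.173ms (3/7)
15. 3214.286ms @ 57/7 + 169.173ms (3/7)
16. 3383.459ms @ 60/7 + 169.173ms (3/7)
17. 3552.632ms @ 9 + 296.053ms (3/4)
18. 3848.684ms @ 39/4 + 296.053ms (3/4)
19. 4144.737ms @ 21/2 + 592.105ms (3/2)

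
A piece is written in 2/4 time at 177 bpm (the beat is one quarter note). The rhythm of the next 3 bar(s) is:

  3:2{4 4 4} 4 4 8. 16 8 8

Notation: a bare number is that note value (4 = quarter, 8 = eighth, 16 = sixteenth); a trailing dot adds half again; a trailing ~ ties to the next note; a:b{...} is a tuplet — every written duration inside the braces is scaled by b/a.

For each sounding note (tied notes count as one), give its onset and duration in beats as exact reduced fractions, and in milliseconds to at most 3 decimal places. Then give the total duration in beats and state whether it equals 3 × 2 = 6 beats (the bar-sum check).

1) 0.0ms=0b +225.989ms=2/3b
2) 225.989ms=2/3b +225.989ms=2/3b
3) 451.977ms=4/3b +225.989ms=2/3b
4) 677.966ms=2b +338.983ms=1b
5) 1016.949ms=3b +338.983ms=1b
6) 1355.932ms=4b +254.237ms=3/4b
7) 1610.169ms=19/4b +84.746ms=1/4b
8) 1694.915ms=5b +169.492ms=1/2b
9) 1864.407ms=11/2b +169.492ms=1/2b
Σ=6b of 6 (177bpm 2/4) — PASS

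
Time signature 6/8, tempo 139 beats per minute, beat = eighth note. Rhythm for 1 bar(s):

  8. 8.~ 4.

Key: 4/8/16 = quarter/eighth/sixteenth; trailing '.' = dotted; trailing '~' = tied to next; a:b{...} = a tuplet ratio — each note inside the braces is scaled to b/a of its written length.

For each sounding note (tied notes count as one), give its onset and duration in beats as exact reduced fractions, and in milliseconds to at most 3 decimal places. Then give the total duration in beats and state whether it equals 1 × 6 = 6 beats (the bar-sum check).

1) 0.0ms=0b +647.482ms=3/2b
2) 647.482ms=3/2b +1942.446ms=9/2b
Σ=6b of 6 (139bpm 6/8) — PASS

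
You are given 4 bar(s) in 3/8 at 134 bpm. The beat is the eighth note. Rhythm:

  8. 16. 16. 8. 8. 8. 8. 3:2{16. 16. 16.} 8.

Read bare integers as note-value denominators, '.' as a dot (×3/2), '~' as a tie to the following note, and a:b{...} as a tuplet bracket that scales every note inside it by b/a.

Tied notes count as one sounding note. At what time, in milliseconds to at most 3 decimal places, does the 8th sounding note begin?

1. 0.0ms @ 0 + 671.642ms (3/2)
2. 671.642ms @ 3/2 + 335.821ms (3/4)
3. 1007.463ms @ 9/4 + 335.821ms (3/4)
4. 1343.284ms @ 3 + 671.642ms (3/2)
5. 2014.925ms @ 9/2 + 671.642ms (3/2)
6. 2686.567ms @ 6 + 671.642ms (3/2)
7. 3358.209ms @ 15/2 + 671.642ms (3/2)
8. 4029.851ms @ 9 + 223.881ms (1/2)
9. 4253.731ms @ 19/2 + 223.881ms (1/2)
10. 4477.612ms @ 10 + 223.881ms (1/2)
11. 4701.493ms @ 21/2 + 671.642ms (3/2)

note 8 onset = 9b = 4029.851ms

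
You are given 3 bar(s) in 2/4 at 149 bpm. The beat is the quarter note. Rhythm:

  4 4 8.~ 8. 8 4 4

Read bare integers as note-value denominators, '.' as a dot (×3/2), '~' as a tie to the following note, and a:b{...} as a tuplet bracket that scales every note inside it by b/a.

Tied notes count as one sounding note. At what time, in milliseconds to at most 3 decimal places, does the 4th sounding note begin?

note 4 onset = 7/2b = 1409.396ms

1. 0.0ms @ 0 + 402.685ms (1)
2. 402.685ms @ 1 + 402.685ms (1)
3. 805.369ms @ 2 + 604.027ms (3/2)
4. 1409.396ms @ 7/2 + 201.342ms (1/2)
5. 1610.738ms @ 4 + 402.685ms (1)
6. 2013.423ms @ 5 + 402.685ms (1)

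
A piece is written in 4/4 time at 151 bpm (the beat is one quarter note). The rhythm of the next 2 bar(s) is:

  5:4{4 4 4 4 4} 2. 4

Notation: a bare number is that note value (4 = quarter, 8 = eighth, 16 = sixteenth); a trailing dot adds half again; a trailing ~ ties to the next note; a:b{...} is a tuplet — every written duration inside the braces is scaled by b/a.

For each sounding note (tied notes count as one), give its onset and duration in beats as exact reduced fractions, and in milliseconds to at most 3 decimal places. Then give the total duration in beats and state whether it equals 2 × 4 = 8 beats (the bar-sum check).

1) 0.0ms=0b +317.881ms=4/5b
2) 317.881ms=4/5b +317.881ms=4/5b
3) 635.762ms=8/5b +317.881ms=4/5b
4) 953.642ms=12/5b +317.881ms=4/5b
5) 1271.523ms=16/5b +317.881ms=4/5b
6) 1589.404ms=4b +1192.053ms=3b
7) 2781.457ms=7b +397.351ms=1b
Σ=8b of 8 (151bpm 4/4) — PASS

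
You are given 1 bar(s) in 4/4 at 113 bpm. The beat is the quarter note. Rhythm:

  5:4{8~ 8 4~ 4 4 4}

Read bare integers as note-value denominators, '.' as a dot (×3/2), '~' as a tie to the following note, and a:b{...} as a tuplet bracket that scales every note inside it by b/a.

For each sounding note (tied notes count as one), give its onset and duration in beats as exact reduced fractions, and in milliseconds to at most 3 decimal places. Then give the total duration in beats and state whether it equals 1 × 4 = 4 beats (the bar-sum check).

1) 0.0ms=0b +424.779ms=4/5b
2) 424.779ms=4/5b +849.558ms=8/5b
3) 1274.336ms=12/5b +424.779ms=4/5b
4) 1699.115ms=16/5b +424.779ms=4/5b
Σ=4b of 4 (113bpm 4/4) — PASS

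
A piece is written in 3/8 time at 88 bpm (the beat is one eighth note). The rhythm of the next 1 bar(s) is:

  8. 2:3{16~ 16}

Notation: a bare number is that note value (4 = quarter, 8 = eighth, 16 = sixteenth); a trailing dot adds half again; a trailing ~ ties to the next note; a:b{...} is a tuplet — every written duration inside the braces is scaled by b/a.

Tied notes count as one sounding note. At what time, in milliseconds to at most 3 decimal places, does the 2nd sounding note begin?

note 2 onset = 3/2b = 1022.727ms

1. 0.0ms @ 0 + 1022.727ms (3/2)
2. 1022.727ms @ 3/2 + 1022.727ms (3/2)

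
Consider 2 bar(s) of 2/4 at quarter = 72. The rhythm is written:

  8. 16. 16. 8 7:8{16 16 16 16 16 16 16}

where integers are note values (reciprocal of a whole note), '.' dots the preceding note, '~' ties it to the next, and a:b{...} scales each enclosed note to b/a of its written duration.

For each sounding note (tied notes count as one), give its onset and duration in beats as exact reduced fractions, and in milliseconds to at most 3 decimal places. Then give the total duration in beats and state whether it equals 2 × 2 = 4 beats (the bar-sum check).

1) 0.0ms=0b +625.0ms=3/4b
2) 625.0ms=3/4b +312.5ms=3/8b
3) 937.5ms=9/8b +312.5ms=3/8b
4) 1250.0ms=3/2b +416.667ms=1/2b
5) 1666.667ms=2b +238.095ms=2/7b
6) 1904.762ms=16/7b +238.095ms=2/7b
7) 2142.857ms=18/7b +238.095ms=2/7b
8) 2380.952ms=20/7b +238.095ms=2/7b
9) 2619.048ms=22/7b +238.095ms=2/7b
10) 2857.143ms=24/7b +238.095ms=2/7b
11) 3095.238ms=26/7b +238.095ms=2/7b
Σ=4b of 4 (72bpm 2/4) — PASS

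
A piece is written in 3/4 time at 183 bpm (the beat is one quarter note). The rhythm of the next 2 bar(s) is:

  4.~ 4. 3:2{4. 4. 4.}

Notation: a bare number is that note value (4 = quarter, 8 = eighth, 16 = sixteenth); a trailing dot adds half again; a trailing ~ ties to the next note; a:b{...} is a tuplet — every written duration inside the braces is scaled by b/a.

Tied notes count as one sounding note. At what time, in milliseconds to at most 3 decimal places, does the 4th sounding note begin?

note 4 onset = 5b = 1639.344ms

1. 0.0ms @ 0 + 983.607ms (3)
2. 983.607ms @ 3 + 327.869ms (1)
3. 1311.475ms @ 4 + 327.869ms (1)
4. 1639.344ms @ 5 + 327.869ms (1)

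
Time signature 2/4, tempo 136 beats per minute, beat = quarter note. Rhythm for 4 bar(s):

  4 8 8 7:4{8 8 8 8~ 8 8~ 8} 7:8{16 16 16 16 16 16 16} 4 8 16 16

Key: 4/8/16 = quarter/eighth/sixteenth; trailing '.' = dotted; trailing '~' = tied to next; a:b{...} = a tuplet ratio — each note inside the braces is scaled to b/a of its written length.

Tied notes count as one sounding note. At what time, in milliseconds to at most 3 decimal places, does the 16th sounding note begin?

note 16 onset = 6b = 2647.059ms

1. 0.0ms @ 0 + 441.176ms (1)
2. 441.176ms @ 1 + 220.588ms (1/2)
3. 661.765ms @ 3/2 + 220.588ms (1/2)
4. 882.353ms @ 2 + 126.05ms (2/7)
5. 1008.403ms @ 16/7 + 126.05ms (2/7)
6. 1134.454ms @ 18/7 + 126.05ms (2/7)
7. 1260.504ms @ 20/7 + 252.101ms (4/7)
8. 1512.605ms @ 24/7 + 252.101ms (4/7)
9. 1764.706ms @ 4 + 126.05ms (2/7)
10. 1890.756ms @ 30/7 + 126.05ms (2/7)
11. 2016.807ms @ 32/7 + 126.05ms (2/7)
12. 2142.857ms @ 34/7 + 126.05ms (2/7)
13. 2268.908ms @ 36/7 + 126.05ms (2/7)
14. 2394.958ms @ 38/7 + 126.05ms (2/7)
15. 2521.008ms @ 40/7 + 126.05ms (2/7)
16. 2647.059ms @ 6 + 441.176ms (1)
17. 3088.235ms @ 7 + 220.588ms (1/2)
18. 3308.824ms @ 15/2 + 110.294ms (1/4)
19. 3419.118ms @ 31/4 + 110.294ms (1/4)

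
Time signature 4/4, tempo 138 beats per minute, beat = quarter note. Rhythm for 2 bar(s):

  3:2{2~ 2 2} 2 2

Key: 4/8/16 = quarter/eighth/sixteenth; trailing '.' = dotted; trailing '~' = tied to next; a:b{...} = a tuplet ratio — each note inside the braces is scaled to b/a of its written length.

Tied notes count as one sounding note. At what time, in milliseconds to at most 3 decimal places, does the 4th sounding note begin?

note 4 onset = 6b = 2608.696ms

1. 0.0ms @ 0 + 1159.42ms (8/3)
2. 1159.42ms @ 8/3 + 579.71ms (4/3)
3. 1739.13ms @ 4 + 869.565ms (2)
4. 2608.696ms @ 6 + 869.565ms (2)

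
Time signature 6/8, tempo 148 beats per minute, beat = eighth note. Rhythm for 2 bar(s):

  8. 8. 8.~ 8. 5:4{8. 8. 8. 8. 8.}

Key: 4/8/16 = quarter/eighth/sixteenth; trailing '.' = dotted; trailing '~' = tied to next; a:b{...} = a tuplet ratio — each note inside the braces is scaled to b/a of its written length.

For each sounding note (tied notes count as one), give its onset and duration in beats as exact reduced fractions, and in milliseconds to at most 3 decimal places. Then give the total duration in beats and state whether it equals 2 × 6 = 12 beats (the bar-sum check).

1) 0.0ms=0b +608.108ms=3/2b
2) 608.108ms=3/2b +608.108ms=3/2b
3) 1216.216ms=3b +1216.216ms=3b
4) 2432.432ms=6b +486.486ms=6/5b
5) 2918.919ms=36/5b +486.486ms=6/5b
6) 3405.405ms=42/5b +486.486ms=6/5b
7) 3891.892ms=48/5b +486.486ms=6/5b
8) 4378.378ms=54/5b +486.486ms=6/5b
Σ=12b of 12 (148bpm 6/8) — PASS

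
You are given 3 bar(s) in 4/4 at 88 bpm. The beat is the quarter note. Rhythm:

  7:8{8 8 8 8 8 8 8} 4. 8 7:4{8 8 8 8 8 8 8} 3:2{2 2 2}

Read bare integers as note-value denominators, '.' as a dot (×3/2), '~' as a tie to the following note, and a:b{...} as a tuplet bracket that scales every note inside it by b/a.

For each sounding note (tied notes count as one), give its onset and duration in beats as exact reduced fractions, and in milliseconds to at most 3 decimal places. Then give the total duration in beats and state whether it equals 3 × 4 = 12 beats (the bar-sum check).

1) 0.0ms=0b +389.61ms=4/7b
2) 389.61ms=4/7b +389.61ms=4/7b
3) 779.221ms=8/7b +389.61ms=4/7b
4) 1168.831ms=12/7b +389.61ms=4/7b
5) 1558.442ms=16/7b +389.61ms=4/7b
6) 1948.052ms=20/7b +389.61ms=4/7b
7) 2337.662ms=24/7b +389.61ms=4/7b
8) 2727.273ms=4b +1022.727ms=3/2b
9) 3750.0ms=11/2b +340.909ms=1/2b
10) 4090.909ms=6b +194.805ms=2/7b
11) 4285.714ms=44/7b +194.805ms=2/7b
12) 4480.519ms=46/7b +194.805ms=2/7b
13) 4675.325ms=48/7b +194.805ms=2/7b
14) 4870.13ms=50/7b +194.805ms=2/7b
15) 5064.935ms=52/7b +194.805ms=2/7b
16) 5259.74ms=54/7b +194.805ms=2/7b
17) 5454.545ms=8b +909.091ms=4/3b
18) 6363.636ms=28/3b +909.091ms=4/3b
19) 7272.727ms=32/3b +909.091ms=4/3b
Σ=12b of 12 (88bpm 4/4) — PASS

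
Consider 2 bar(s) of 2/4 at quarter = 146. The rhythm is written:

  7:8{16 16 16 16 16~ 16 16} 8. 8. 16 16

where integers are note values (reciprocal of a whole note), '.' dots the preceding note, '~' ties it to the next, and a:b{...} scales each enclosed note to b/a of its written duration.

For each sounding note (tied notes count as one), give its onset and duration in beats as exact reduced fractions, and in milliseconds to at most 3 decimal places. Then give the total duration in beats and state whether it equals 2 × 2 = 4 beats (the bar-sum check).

1) 0.0ms=0b +117.417ms=2/7b
2) 117.417ms=2/7b +117.417ms=2/7b
3) 234.834ms=4/7b +117.417ms=2/7b
4) 352.25ms=6/7b +117.417ms=2/7b
5) 469.667ms=8/7b +234.834ms=4/7b
6) 704.501ms=12/7b +117.417ms=2/7b
7) 821.918ms=2b +308.219ms=3/4b
8) 1130.137ms=11/4b +308.219ms=3/4b
9) 1438.356ms=7/2b +102.74ms=1/4b
10) 1541.096ms=15/4b +102.74ms=1/4b
Σ=4b of 4 (146bpm 2/4) — PASS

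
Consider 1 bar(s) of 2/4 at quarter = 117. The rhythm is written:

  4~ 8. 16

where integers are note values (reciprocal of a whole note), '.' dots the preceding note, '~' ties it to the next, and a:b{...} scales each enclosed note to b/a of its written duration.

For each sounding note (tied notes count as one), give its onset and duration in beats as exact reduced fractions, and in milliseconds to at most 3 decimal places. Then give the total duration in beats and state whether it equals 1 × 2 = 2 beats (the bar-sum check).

1) 0.0ms=0b +897.436ms=7/4b
2) 897.436ms=7/4b +128.205ms=1/4b
Σ=2b of 2 (117bpm 2/4) — PASS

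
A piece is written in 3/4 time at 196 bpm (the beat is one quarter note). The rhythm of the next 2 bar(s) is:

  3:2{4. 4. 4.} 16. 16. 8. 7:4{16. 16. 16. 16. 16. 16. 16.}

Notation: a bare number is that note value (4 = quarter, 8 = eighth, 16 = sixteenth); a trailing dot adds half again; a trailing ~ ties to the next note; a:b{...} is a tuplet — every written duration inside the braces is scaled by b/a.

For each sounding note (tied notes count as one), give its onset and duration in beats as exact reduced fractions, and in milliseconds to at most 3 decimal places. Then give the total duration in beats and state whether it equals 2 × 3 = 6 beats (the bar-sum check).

1) 0.0ms=0b +306.122ms=1b
2) 306.122ms=1b +306.122ms=1b
3) 612.245ms=2b +306.122ms=1b
4) 918.367ms=3b +114.796ms=3/8b
5) 1033.163ms=27/8b +114.796ms=3/8b
6) 1147.959ms=15/4b +229.592ms=3/4b
7) 1377.551ms=9/2b +65.598ms=3/14b
8) 1443.149ms=33/7b +65.598ms=3/14b
9) 1508.746ms=69/14b +65.598ms=3/14b
10) 1574.344ms=36/7b +65.598ms=3/14b
11) 1639.942ms=75/14b +65.598ms=3/14b
12) 1705.539ms=39/7b +65.598ms=3/14b
13) 1771.137ms=81/14b +65.598ms=3/14b
Σ=6b of 6 (196bpm 3/4) — PASS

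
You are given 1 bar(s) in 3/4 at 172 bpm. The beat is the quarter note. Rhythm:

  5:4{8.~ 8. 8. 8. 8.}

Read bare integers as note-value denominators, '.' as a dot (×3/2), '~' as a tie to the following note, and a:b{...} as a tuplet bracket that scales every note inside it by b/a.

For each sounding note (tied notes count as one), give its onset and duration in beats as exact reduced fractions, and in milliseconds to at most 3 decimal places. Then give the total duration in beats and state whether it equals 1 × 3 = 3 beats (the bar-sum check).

1) 0.0ms=0b +418.605ms=6/5b
2) 418.605ms=6/5b +209.302ms=3/5b
3) 627.907ms=9/5b +209.302ms=3/5b
4) 837.209ms=12/5b +209.302ms=3/5b
Σ=3b of 3 (172bpm 3/4) — PASS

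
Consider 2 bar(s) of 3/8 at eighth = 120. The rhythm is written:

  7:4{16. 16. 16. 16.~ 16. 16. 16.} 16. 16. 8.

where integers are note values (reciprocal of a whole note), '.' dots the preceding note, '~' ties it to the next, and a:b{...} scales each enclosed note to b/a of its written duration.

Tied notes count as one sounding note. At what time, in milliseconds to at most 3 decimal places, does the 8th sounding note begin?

note 8 onset = 15/4b = 1875.0ms

1. 0.0ms @ 0 + 214.286ms (3/7)
2. 214.286ms @ 3/7 + 214.286ms (3/7)
3. 428.571ms @ 6/7 + 214.286ms (3/7)
4. 642.857ms @ 9/7 + 428.571ms (6/7)
5. 1071.429ms @ 15/7 + 214.286ms (3/7)
6. 1285.714ms @ 18/7 + 214.286ms (3/7)
7. 1500.0ms @ 3 + 375.0ms (3/4)
8. 1875.0ms @ 15/4 + 375.0ms (3/4)
9. 2250.0ms @ 9/2 + 750.0ms (3/2)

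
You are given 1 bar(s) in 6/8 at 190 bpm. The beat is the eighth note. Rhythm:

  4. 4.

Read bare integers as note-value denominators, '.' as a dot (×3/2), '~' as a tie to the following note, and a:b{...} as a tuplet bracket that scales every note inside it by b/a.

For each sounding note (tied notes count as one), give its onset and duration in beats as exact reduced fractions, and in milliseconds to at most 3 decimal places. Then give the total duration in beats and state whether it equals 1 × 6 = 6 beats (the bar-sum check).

1) 0.0ms=0b +947.368ms=3b
2) 947.368ms=3b +947.368ms=3b
Σ=6b of 6 (190bpm 6/8) — PASS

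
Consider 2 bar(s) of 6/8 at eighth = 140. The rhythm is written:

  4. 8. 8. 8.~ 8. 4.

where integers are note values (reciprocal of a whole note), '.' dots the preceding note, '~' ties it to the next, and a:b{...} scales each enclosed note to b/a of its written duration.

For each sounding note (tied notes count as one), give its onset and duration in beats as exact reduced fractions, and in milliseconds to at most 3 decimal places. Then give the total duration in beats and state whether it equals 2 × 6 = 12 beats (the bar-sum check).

1) 0.0ms=0b +1285.714ms=3b
2) 1285.714ms=3b +642.857ms=3/2b
3) 1928.571ms=9/2b +642.857ms=3/2b
4) 2571.429ms=6b +1285.714ms=3b
5) 3857.143ms=9b +1285.714ms=3b
Σ=12b of 12 (140bpm 6/8) — PASS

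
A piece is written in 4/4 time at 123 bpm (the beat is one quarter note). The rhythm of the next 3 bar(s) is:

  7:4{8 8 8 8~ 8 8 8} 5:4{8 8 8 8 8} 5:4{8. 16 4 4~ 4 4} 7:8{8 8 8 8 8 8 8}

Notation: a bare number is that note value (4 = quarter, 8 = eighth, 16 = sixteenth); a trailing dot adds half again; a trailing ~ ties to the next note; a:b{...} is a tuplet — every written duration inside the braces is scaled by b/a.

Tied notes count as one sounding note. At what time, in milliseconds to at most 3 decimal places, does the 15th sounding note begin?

1. 0.0ms @ 0 + 139.373ms (2/7)
2. 139.373ms @ 2/7 + 139.373ms (2/7)
3. 278.746ms @ 4/7 + 139.373ms (2/7)
4. 418.118ms @ 6/7 + 278.746ms (4/7)
5. 696.864ms @ 10/7 + 139.373ms (2/7)
6. 836.237ms @ 12/7 + 139.373ms (2/7)
7. 975.61ms @ 2 + 195.122ms (2/5)
8. 1170.732ms @ 12/5 + 195.122ms (2/5)
9. 1365.854ms @ 14/5 + 195.122ms (2/5)
10. 1560.976ms @ 16/5 + 195.122ms (2/5)
11. 1756.098ms @ 18/5 + 195.122ms (2/5)
12. 1951.22ms @ 4 + 292.683ms (3/5)
13. 2243.902ms @ 23/5 + 97.561ms (1/5)
14. 2341.463ms @ 24/5 + 390.244ms (4/5)
15. 2731.707ms @ 28/5 + 780.488ms (8/5)
16. 3512.195ms @ 36/5 + 390.244ms (4/5)
17. 3902.439ms @ 8 + 278.746ms (4/7)
18. 4181.185ms @ 60/7 + 278.746ms (4/7)
19. 4459.93ms @ 64/7 + 278.746ms (4/7)
20. 4738.676ms @ 68/7 + 278.746ms (4/7)
21. 5017.422ms @ 72/7 + 278.746ms (4/7)
22. 5296.167ms @ 76/7 + 278.746ms (4/7)
23. 5574.913ms @ 80/7 + 278.746ms (4/7)

note 15 onset = 28/5b = 2731.707ms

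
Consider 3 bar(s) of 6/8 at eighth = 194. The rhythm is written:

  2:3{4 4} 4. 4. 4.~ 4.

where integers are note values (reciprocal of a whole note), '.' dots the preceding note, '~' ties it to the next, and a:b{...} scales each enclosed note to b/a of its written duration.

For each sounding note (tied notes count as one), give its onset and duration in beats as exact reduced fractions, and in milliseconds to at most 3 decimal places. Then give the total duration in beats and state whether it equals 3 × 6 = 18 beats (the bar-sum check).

1) 0.0ms=0b +927.835ms=3b
2) 927.835ms=3b +927.835ms=3b
3) 1855.67ms=6b +927.835ms=3b
4) 2783.505ms=9b +927.835ms=3b
5) 3711.34ms=12b +1855.67ms=6b
Σ=18b of 18 (194bpm 6/8) — PASS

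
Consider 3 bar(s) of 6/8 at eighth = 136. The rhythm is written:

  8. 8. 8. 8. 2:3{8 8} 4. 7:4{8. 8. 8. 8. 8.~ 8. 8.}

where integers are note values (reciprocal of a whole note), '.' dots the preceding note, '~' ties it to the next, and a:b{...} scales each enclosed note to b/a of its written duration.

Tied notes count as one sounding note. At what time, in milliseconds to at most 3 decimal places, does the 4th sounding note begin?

note 4 onset = 9/2b = 1985.294ms

1. 0.0ms @ 0 + 661.765ms (3/2)
2. 661.765ms @ 3/2 + 661.765ms (3/2)
3. 1323.529ms @ 3 + 661.765ms (3/2)
4. 1985.294ms @ 9/2 + 661.765ms (3/2)
5. 2647.059ms @ 6 + 661.765ms (3/2)
6. 3308.824ms @ 15/2 + 661.765ms (3/2)
7. 3970.588ms @ 9 + 1323.529ms (3)
8. 5294.118ms @ 12 + 378.151ms (6/7)
9. 5672.269ms @ 90/7 + 378.151ms (6/7)
10. 6050.42ms @ 96/7 + 378.151ms (6/7)
11. 6428.571ms @ 102/7 + 378.151ms (6/7)
12. 6806.723ms @ 108/7 + 756.303ms (12/7)
13. 7563.025ms @ 120/7 + 378.151ms (6/7)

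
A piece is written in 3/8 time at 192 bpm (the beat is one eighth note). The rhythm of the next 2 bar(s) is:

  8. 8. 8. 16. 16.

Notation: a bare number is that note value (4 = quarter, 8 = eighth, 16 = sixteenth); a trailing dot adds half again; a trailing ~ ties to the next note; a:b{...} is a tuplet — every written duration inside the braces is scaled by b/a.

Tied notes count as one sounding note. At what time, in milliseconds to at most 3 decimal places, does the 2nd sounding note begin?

1. 0.0ms @ 0 + 468.75ms (3/2)
2. 468.75ms @ 3/2 + 468.75ms (3/2)
3. 937.5ms @ 3 + 468.75ms (3/2)
4. 1406.25ms @ 9/2 + 234.375ms (3/4)
5. 1640.625ms @ 21/4 + 234.375ms (3/4)

note 2 onset = 3/2b = 468.75ms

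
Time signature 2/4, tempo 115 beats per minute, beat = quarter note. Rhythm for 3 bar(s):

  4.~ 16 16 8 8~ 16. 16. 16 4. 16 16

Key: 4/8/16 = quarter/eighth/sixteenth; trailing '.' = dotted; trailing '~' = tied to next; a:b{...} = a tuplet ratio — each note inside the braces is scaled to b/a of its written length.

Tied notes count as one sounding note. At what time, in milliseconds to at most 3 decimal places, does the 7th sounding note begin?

1. 0.0ms @ 0 + 913.043ms (7/4)
2. 913.043ms @ 7/4 + 130.435ms (1/4)
3. 1043.478ms @ 2 + 260.87ms (1/2)
4. 1304.348ms @ 5/2 + 456.522ms (7/8)
5. 1760.87ms @ 27/8 + 195.652ms (3/8)
6. 1956.522ms @ 15/4 + 130.435ms (1/4)
7. 2086.957ms @ 4 + 782.609ms (3/2)
8. 2869.565ms @ 11/2 + 130.435ms (1/4)
9. 3000.0ms @ 23/4 + 130.435ms (1/4)

note 7 onset = 4b = 2086.957ms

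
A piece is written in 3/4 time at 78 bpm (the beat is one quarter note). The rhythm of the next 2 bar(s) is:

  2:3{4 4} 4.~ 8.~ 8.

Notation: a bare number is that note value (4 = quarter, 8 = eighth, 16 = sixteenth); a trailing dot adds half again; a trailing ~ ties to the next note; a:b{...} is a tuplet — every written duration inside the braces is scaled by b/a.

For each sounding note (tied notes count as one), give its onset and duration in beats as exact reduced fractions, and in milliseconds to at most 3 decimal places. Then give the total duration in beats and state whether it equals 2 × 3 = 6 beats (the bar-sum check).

1) 0.0ms=0b +1153.846ms=3/2b
2) 1153.846ms=3/2b +1153.846ms=3/2b
3) 2307.692ms=3b +2307.692ms=3b
Σ=6b of 6 (78bpm 3/4) — PASS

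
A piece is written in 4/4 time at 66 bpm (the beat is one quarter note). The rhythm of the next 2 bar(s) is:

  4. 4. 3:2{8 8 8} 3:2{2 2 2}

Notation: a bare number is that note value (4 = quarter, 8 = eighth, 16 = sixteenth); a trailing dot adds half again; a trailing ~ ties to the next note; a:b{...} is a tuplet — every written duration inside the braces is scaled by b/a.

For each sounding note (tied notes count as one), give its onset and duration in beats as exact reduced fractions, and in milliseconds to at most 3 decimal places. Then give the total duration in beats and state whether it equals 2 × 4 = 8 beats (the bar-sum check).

1) 0.0ms=0b +1363.636ms=3/2b
2) 1363.636ms=3/2b +1363.636ms=3/2b
3) 2727.273ms=3b +303.03ms=1/3b
4) 3030.303ms=10/3b +303.03ms=1/3b
5) 3333.333ms=11/3b +303.03ms=1/3b
6) 3636.364ms=4b +1212.121ms=4/3b
7) 4848.485ms=16/3b +1212.121ms=4/3b
8) 6060.606ms=20/3b +1212.121ms=4/3b
Σ=8b of 8 (66bpm 4/4) — PASS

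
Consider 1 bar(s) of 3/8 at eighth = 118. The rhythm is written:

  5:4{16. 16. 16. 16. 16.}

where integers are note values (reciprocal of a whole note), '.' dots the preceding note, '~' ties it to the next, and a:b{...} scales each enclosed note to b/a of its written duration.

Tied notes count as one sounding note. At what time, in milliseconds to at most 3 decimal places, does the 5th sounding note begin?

note 5 onset = 12/5b = 1220.339ms

1. 0.0ms @ 0 + 305.085ms (3/5)
2. 305.085ms @ 3/5 + 305.085ms (3/5)
3. 610.169ms @ 6/5 + 305.085ms (3/5)
4. 915.254ms @ 9/5 + 305.085ms (3/5)
5. 1220.339ms @ 12/5 + 305.085ms (3/5)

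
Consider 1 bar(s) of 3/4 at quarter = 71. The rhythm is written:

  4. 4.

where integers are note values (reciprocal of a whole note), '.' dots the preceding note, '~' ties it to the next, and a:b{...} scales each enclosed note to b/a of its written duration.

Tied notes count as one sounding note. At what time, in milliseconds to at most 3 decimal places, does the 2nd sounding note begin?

1. 0.0ms @ 0 + 1267.606ms (3/2)
2. 1267.606ms @ 3/2 + 1267.606ms (3/2)

note 2 onset = 3/2b = 1267.606ms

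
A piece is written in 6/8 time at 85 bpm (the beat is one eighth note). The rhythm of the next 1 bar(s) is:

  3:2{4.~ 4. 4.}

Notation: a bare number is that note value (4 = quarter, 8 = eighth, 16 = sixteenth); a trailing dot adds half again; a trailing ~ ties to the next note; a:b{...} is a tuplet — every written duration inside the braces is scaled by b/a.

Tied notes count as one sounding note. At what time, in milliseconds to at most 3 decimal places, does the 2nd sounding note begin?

note 2 onset = 4b = 2823.529ms

1. 0.0ms @ 0 + 2823.529ms (4)
2. 2823.529ms @ 4 + 1411.765ms (2)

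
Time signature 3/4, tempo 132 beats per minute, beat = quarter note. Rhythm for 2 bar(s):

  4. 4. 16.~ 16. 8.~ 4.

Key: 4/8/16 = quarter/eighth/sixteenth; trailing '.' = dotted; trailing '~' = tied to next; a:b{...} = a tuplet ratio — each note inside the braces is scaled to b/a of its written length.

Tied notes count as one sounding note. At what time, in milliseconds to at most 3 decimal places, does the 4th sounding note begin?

note 4 onset = 15/4b = 1704.545ms

1. 0.0ms @ 0 + 681.818ms (3/2)
2. 681.818ms @ 3/2 + 681.818ms (3/2)
3. 1363.636ms @ 3 + 340.909ms (3/4)
4. 1704.545ms @ 15/4 + 1022.727ms (9/4)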